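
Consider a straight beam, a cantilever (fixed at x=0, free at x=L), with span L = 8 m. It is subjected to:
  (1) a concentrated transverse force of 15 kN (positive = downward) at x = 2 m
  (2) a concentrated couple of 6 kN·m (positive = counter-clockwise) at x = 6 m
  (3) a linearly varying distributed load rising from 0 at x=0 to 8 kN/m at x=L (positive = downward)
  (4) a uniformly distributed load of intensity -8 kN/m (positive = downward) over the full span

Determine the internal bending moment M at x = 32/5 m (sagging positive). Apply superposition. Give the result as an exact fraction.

M(32/5) = 256/375 kN·m

Load 1 — point force P=15 kN at a=2 m (b=L-a=6):
  M_1 = 0  [x>a] = 0 kN·m
Load 2 — applied couple M₀=6 kN·m at a=6 m (b=L-a=2):
  M_2 = 0  [x>a] = 0 kN·m
Load 3 — triangular load w₀=8 kN/m (0→w₀ over full span):
  M_3 = w₀Lx/2 - w₀L²/3 - w₀x³/(6L) = 8·8·(32/5)/2 - 8·8²/3 - 8·(32/5)³/(6·8) = -3584/375 kN·m
Load 4 — uniform load w=-8 kN/m over full span:
  M_4 = -w(L-x)²/2 = -(-8)·(8-(32/5))²/2 = 256/25 kN·m
Superposition: M = Σ M_i = 256/375 kN·m ≈ 0.682667 kN·m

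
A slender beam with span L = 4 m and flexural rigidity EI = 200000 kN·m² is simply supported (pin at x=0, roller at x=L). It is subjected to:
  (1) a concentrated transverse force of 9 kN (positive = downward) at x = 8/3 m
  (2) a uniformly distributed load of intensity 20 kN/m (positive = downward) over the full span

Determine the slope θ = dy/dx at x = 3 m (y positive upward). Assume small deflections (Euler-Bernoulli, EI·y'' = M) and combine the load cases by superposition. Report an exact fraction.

θ(3) = 383/1800000 rad

Load 1 — point force P=9 kN at a=8/3 m (b=L-a=4/3):
  θ_1 = -Pa(2L²-6Lx+3x²+a²)/(6LEI)  [x>a] = -9·(8/3)·(2·4²-6·4·3+3·3²+(8/3)²)/(6·4·200000) = 53/1800000 rad
Load 2 — uniform load w=20 kN/m over full span:
  θ_2 = -w(L³-6Lx²+4x³)/(24EI) = -20·(4³-6·4·3²+4·3³)/(24·200000) = 11/60000 rad
Superposition: θ = Σ θ_i = 383/1800000 rad ≈ 0.000213 rad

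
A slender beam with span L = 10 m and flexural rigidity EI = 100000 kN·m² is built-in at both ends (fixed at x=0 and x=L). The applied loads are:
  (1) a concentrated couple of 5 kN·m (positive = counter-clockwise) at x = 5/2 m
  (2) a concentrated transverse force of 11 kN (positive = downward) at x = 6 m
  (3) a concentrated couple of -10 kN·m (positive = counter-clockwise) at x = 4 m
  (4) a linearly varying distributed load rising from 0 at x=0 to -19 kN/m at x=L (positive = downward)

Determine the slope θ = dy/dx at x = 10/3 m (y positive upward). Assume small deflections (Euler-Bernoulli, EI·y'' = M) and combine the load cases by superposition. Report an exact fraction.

θ(10/3) = 228157/486000000 rad

Load 1 — applied couple M₀=5 kN·m at a=5/2 m (b=L-a=15/2):
  θ_1 = (R_Ax²/2 - M_Ax - M₀(x-a))/EI  [x>a] with R_A=9/16, M_A=-15/16 = ((9/16)·(10/3)²/2 - (-15/16)·(10/3) - 5·((10/3)-(5/2)))/100000 = 1/48000 rad
Load 2 — point force P=11 kN at a=6 m (b=L-a=4):
  θ_2 = -Pb²x(2aL-(3a+b)x)/(2L³EI)  [x≤a] = -11·4²·(10/3)·(2·6·10-(3·6+4)·(10/3))/(2·10³·100000) = -77/562500 rad
Load 3 — applied couple M₀=-10 kN·m at a=4 m (b=L-a=6):
  θ_3 = (R_Ax²/2 - M_Ax)/EI  [x≤a] with R_A=-36/25, M_A=-6/5 = ((-36/25)·(10/3)²/2 - (-6/5)·(10/3))/100000 = -1/25000 rad
Load 4 — triangular load w₀=-19 kN/m (0→w₀ over full span):
  θ_4 = -w₀(2x(L-x)(L-2x)(x+2L)+x²(L-x)²)/(120LEI) = -(-19)·(2·(10/3)·(10-(10/3))·(10-2·(10/3))·((10/3)+2·10)+(10/3)²·(10-(10/3))²)/(120·10·100000) = 19/30375 rad
Superposition: θ = Σ θ_i = 228157/486000000 rad ≈ 0.000469 rad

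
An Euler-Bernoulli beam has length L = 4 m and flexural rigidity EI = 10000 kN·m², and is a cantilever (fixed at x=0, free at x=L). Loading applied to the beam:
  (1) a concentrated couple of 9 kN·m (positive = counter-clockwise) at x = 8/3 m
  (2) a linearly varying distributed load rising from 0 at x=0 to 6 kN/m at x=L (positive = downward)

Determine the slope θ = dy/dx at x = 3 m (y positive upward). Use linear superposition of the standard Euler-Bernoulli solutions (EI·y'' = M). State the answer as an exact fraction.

Load 1 — applied couple M₀=9 kN·m at a=8/3 m (b=L-a=4/3):
  θ_1 = M₀a/EI  [x>a] = 9·(8/3)/10000 = 3/1250 rad
Load 2 — triangular load w₀=6 kN/m (0→w₀ over full span):
  θ_2 = (w₀Lx²/4-w₀L²x/3-w₀x⁴/(24L))/EI = (6·4·3²/4-6·4²·3/3-6·3⁴/(24·4))/10000 = -753/160000 rad
Superposition: θ = Σ θ_i = -369/160000 rad ≈ -0.002306 rad

θ(3) = -369/160000 rad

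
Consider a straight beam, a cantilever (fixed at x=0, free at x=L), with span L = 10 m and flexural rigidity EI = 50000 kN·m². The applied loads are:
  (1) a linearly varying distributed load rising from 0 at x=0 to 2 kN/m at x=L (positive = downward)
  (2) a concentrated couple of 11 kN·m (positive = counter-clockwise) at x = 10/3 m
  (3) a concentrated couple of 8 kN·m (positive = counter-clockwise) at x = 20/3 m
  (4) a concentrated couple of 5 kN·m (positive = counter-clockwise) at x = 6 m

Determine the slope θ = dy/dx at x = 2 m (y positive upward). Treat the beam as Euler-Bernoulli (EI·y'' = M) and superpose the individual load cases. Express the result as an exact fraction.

Load 1 — triangular load w₀=2 kN/m (0→w₀ over full span):
  θ_1 = (w₀Lx²/4-w₀L²x/3-w₀x⁴/(24L))/EI = (2·10·2²/4-2·10²·2/3-2·2⁴/(24·10))/50000 = -851/375000 rad
Load 2 — applied couple M₀=11 kN·m at a=10/3 m (b=L-a=20/3):
  θ_2 = M₀x/EI  [x≤a] = 11·2/50000 = 11/25000 rad
Load 3 — applied couple M₀=8 kN·m at a=20/3 m (b=L-a=10/3):
  θ_3 = M₀x/EI  [x≤a] = 8·2/50000 = 1/3125 rad
Load 4 — applied couple M₀=5 kN·m at a=6 m (b=L-a=4):
  θ_4 = M₀x/EI  [x≤a] = 5·2/50000 = 1/5000 rad
Superposition: θ = Σ θ_i = -491/375000 rad ≈ -0.001309 rad

θ(2) = -491/375000 rad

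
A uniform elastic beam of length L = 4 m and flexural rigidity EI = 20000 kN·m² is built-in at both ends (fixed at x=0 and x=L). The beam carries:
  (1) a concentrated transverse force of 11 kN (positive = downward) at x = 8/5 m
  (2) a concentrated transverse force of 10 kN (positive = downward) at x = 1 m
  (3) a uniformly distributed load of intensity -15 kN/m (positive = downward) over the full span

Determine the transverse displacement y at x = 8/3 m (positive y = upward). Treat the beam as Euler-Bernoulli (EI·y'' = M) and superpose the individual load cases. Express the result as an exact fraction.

y(8/3) = 46847/202500000 m

Load 1 — point force P=11 kN at a=8/5 m (b=L-a=12/5):
  y_1 = -Pa²(L-x)²(3bL-(3b+a)(L-x))/(6L³EI)  [x>a] = -11·(8/5)²·(4-(8/3))²·(3·(12/5)·4-(3·(12/5)+(8/5))·(4-(8/3)))/(6·4³·20000) = -704/6328125 m
Load 2 — point force P=10 kN at a=1 m (b=L-a=3):
  y_2 = -Pa²(L-x)²(3bL-(3b+a)(L-x))/(6L³EI)  [x>a] = -10·1²·(4-(8/3))²·(3·3·4-(3·3+1)·(4-(8/3)))/(6·4³·20000) = -17/324000 m
Load 3 — uniform load w=-15 kN/m over full span:
  y_3 = -wx²(L-x)²/(24EI) = -(-15)·(8/3)²·(4-(8/3))²/(24·20000) = 4/10125 m
Superposition: y = Σ y_i = 46847/202500000 m ≈ 0.000231 m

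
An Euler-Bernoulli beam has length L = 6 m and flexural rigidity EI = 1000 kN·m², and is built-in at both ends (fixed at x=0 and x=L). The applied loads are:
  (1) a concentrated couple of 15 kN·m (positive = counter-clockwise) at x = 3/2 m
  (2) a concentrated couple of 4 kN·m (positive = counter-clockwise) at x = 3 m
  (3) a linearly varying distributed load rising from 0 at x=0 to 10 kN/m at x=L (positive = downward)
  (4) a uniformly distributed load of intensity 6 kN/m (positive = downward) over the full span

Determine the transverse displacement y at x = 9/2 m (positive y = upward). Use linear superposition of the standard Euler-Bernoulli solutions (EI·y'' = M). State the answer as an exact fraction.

Load 1 — applied couple M₀=15 kN·m at a=3/2 m (b=L-a=9/2):
  y_1 = (R_Ax³/6 - M_Ax²/2 - M₀(x-a)²/2)/EI  [x>a] with R_A=45/16, M_A=-45/16 = ((45/16)·(9/2)³/6 - (-45/16)·(9/2)²/2 - 15·((9/2)-(3/2))²/2)/1000 = 189/51200 m
Load 2 — applied couple M₀=4 kN·m at a=3 m (b=L-a=3):
  y_2 = (R_Ax³/6 - M_Ax²/2 - M₀(x-a)²/2)/EI  [x>a] with R_A=1, M_A=1 = (1·(9/2)³/6 - 1·(9/2)²/2 - 4·((9/2)-3)²/2)/1000 = 9/16000 m
Load 3 — triangular load w₀=10 kN/m (0→w₀ over full span):
  y_3 = -w₀x²(L-x)²(x+2L)/(120LEI) = -10·(9/2)²·(6-(9/2))²·((9/2)+2·6)/(120·6·1000) = -2673/256000 m
Load 4 — uniform load w=6 kN/m over full span:
  y_4 = -wx²(L-x)²/(24EI) = -6·(9/2)²·(6-(9/2))²/(24·1000) = -729/64000 m
Superposition: y = Σ y_i = -9/512 m ≈ -0.017578 m

y(9/2) = -9/512 m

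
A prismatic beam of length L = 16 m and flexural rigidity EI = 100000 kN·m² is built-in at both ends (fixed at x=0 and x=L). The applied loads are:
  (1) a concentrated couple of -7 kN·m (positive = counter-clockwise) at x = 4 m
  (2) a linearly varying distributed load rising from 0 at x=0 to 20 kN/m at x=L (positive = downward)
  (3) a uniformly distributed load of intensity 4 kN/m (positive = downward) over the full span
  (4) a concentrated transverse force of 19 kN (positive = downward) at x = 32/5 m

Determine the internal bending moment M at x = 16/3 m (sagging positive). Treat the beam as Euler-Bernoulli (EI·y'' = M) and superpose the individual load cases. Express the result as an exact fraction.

M(16/3) = 17353981/162000 kN·m

Load 1 — applied couple M₀=-7 kN·m at a=4 m (b=L-a=12):
  M_1 = R_Ax - M_A - M₀  [x>a] with R_A=-63/128, M_A=21/16 = (-63/128)·(16/3) - (21/16) - (-7) = 49/16 kN·m
Load 2 — triangular load w₀=20 kN/m (0→w₀ over full span):
  M_2 = 3w₀Lx/20 - w₀L²/30 - w₀x³/(6L) = 3·20·16·(16/3)/20 - 20·16²/30 - 20·(16/3)³/(6·16) = 4352/81 kN·m
Load 3 — uniform load w=4 kN/m over full span:
  M_3 = wLx/2 - wL²/12 - wx²/2 = 4·16·(16/3)/2 - 4·16²/12 - 4·(16/3)²/2 = 256/9 kN·m
Load 4 — point force P=19 kN at a=32/5 m (b=L-a=48/5):
  M_4 = Pb²(3a+b)x/L³ - Pab²/L²  [x≤a] = 19·(48/5)²·(3·(32/5)+(48/5))·(16/3)/16³ - 19·(32/5)·(48/5)²/16² = 2736/125 kN·m
Superposition: M = Σ M_i = 17353981/162000 kN·m ≈ 107.123340 kN·m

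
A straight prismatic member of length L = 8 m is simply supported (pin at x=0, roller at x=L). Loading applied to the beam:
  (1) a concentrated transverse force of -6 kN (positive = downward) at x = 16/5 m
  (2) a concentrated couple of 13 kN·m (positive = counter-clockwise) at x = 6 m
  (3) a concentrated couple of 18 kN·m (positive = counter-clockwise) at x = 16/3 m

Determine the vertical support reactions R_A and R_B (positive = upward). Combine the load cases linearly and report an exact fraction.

Load 1 — point force P=-6 kN at a=16/5 m (b=L-a=24/5):
  R_A = Pb/L = (-6)·(24/5)/8 = -18/5 kN
  R_B = Pa/L = (-6)·(16/5)/8 = -12/5 kN
Load 2 — applied couple M₀=13 kN·m at a=6 m (b=L-a=2):
  R_A = M₀/L = 13/8 kN
  R_B = -M₀/L = -13/8 kN
Load 3 — applied couple M₀=18 kN·m at a=16/3 m (b=L-a=8/3):
  R_A = M₀/L = 18/8 = 9/4 kN
  R_B = -M₀/L = -18/8 = -9/4 kN
Superposition: R_A = 11/40 kN, R_B = -251/40 kN

R_A = 11/40 kN, R_B = -251/40 kN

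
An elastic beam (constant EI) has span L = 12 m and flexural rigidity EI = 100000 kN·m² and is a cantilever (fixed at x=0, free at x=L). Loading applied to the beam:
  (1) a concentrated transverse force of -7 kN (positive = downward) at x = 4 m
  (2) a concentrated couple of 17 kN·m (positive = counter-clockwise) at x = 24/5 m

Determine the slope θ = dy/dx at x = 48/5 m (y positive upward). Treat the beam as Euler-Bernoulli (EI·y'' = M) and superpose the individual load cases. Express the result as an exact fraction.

θ(48/5) = 43/31250 rad

Load 1 — point force P=-7 kN at a=4 m (b=L-a=8):
  θ_1 = -Pa²/(2EI)  [x>a] = -(-7)·4²/(2·100000) = 7/12500 rad
Load 2 — applied couple M₀=17 kN·m at a=24/5 m (b=L-a=36/5):
  θ_2 = M₀a/EI  [x>a] = 17·(24/5)/100000 = 51/62500 rad
Superposition: θ = Σ θ_i = 43/31250 rad ≈ 0.001376 rad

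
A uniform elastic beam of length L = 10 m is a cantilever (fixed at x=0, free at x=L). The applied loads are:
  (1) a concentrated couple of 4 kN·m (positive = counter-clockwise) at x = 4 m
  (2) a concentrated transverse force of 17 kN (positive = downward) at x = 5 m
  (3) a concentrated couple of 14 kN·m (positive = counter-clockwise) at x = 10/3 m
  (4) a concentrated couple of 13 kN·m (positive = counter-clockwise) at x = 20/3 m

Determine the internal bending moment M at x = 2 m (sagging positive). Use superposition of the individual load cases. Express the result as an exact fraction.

M(2) = -20 kN·m

Load 1 — applied couple M₀=4 kN·m at a=4 m (b=L-a=6):
  M_1 = M₀  [x≤a] = 4 = 4 kN·m
Load 2 — point force P=17 kN at a=5 m (b=L-a=5):
  M_2 = -P(a-x)  [x≤a] = -17·(5-2) = -51 kN·m
Load 3 — applied couple M₀=14 kN·m at a=10/3 m (b=L-a=20/3):
  M_3 = M₀  [x≤a] = 14 = 14 kN·m
Load 4 — applied couple M₀=13 kN·m at a=20/3 m (b=L-a=10/3):
  M_4 = M₀  [x≤a] = 13 = 13 kN·m
Superposition: M = Σ M_i = -20 kN·m ≈ -20.000000 kN·m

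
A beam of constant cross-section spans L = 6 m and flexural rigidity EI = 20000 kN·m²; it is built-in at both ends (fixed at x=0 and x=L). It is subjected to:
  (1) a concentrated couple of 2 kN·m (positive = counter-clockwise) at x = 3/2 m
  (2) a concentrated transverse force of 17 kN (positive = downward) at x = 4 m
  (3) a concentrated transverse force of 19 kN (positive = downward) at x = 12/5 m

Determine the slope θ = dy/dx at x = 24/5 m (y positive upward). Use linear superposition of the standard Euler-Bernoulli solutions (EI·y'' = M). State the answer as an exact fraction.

θ(24/5) = 39619/46875000 rad

Load 1 — applied couple M₀=2 kN·m at a=3/2 m (b=L-a=9/2):
  θ_1 = (R_Ax²/2 - M_Ax - M₀(x-a))/EI  [x>a] with R_A=3/8, M_A=-3/8 = ((3/8)·(24/5)²/2 - (-3/8)·(24/5) - 2·((24/5)-(3/2)))/20000 = -3/125000 rad
Load 2 — point force P=17 kN at a=4 m (b=L-a=2):
  θ_2 = Pa²(L-x)(2bL-(3b+a)(L-x))/(2L³EI)  [x>a] = 17·4²·(6-(24/5))·(2·2·6-(3·2+4)·(6-(24/5)))/(2·6³·20000) = 17/37500 rad
Load 3 — point force P=19 kN at a=12/5 m (b=L-a=18/5):
  θ_3 = Pa²(L-x)(2bL-(3b+a)(L-x))/(2L³EI)  [x>a] = 19·(12/5)²·(6-(24/5))·(2·(18/5)·6-(3·(18/5)+(12/5))·(6-(24/5)))/(2·6³·20000) = 3249/7812500 rad
Superposition: θ = Σ θ_i = 39619/46875000 rad ≈ 0.000845 rad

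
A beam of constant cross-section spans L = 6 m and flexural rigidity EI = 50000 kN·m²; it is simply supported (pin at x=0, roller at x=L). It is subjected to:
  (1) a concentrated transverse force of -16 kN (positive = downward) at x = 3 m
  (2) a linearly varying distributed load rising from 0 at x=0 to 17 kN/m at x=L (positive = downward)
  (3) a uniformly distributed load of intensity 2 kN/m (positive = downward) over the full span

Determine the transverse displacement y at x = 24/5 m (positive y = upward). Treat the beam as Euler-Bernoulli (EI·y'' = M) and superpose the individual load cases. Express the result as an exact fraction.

Load 1 — point force P=-16 kN at a=3 m (b=L-a=3):
  y_1 = -Pa(L-x)(2Lx-a²-x²)/(6LEI)  [x>a] = -(-16)·3·(6-(24/5))·(2·6·(24/5)-3²-(24/5)²)/(6·6·50000) = 639/781250 m
Load 2 — triangular load w₀=17 kN/m (0→w₀ over full span):
  y_2 = -w₀x(7L⁴-10L²x²+3x⁴)/(360LEI) = -17·(24/5)·(7·6⁴-10·6²·(24/5)²+3·(24/5)⁴)/(360·6·50000) = -174879/97656250 m
Load 3 — uniform load w=2 kN/m over full span:
  y_3 = -wx(L³-2Lx²+x³)/(24EI) = -2·(24/5)·(6³-2·6·(24/5)²+(24/5)³)/(24·50000) = -783/1953125 m
Superposition: y = Σ y_i = -67077/48828125 m ≈ -0.001374 m

y(24/5) = -67077/48828125 m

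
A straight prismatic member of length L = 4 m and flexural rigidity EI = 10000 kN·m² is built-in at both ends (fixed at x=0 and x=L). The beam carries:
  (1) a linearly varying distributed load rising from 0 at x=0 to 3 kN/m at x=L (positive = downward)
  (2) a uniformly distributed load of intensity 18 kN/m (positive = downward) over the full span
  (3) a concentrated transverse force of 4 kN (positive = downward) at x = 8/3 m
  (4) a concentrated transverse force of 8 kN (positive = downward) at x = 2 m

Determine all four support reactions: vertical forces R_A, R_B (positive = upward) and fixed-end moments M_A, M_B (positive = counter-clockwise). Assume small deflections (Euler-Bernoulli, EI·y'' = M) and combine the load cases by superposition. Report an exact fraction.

Load 1 — triangular load w₀=3 kN/m (0→w₀ over full span):
  R_A = 3w₀L/20 = 3·3·4/20 = 9/5 kN
  M_A = w₀L²/30 = 3·4²/30 = 8/5 kN·m
  R_B = 7w₀L/20 = 7·3·4/20 = 21/5 kN
  M_B = -w₀L²/20 = -3·4²/20 = -12/5 kN·m
Load 2 — uniform load w=18 kN/m over full span:
  R_A = wL/2 = 18·4/2 = 36 kN
  M_A = wL²/12 = 18·4²/12 = 24 kN·m
  R_B = wL/2 = 18·4/2 = 36 kN
  M_B = -wL²/12 = -18·4²/12 = -24 kN·m
Load 3 — point force P=4 kN at a=8/3 m (b=L-a=4/3):
  R_A = Pb²(3a+b)/L³ = 4·(4/3)²·(3·(8/3)+(4/3))/4³ = 28/27 kN
  M_A = Pab²/L² = 4·(8/3)·(4/3)²/4² = 32/27 kN·m
  R_B = Pa²(a+3b)/L³ = 4·(8/3)²·((8/3)+3·(4/3))/4³ = 80/27 kN
  M_B = -Pa²b/L² = -4·(8/3)²·(4/3)/4² = -64/27 kN·m
Load 4 — point force P=8 kN at a=2 m (b=L-a=2):
  R_A = Pb²(3a+b)/L³ = 8·2²·(3·2+2)/4³ = 4 kN
  M_A = Pab²/L² = 8·2·2²/4² = 4 kN·m
  R_B = Pa²(a+3b)/L³ = 8·2²·(2+3·2)/4³ = 4 kN
  M_B = -Pa²b/L² = -8·2²·2/4² = -4 kN·m
Superposition: R_A = 5783/135 kN, M_A = 4156/135 kN·m, R_B = 6367/135 kN, M_B = -4424/135 kN·m

R_A = 5783/135 kN, M_A = 4156/135 kN·m, R_B = 6367/135 kN, M_B = -4424/135 kN·m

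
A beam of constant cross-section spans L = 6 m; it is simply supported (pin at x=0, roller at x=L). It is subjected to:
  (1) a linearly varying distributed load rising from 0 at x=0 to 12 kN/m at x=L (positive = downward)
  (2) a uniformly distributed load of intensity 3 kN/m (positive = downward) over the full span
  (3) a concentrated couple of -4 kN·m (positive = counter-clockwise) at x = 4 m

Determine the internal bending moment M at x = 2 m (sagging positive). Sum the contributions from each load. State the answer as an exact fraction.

Load 1 — triangular load w₀=12 kN/m (0→w₀ over full span):
  M_1 = w₀Lx/6 - w₀x³/(6L) = 12·6·2/6 - 12·2³/(6·6) = 64/3 kN·m
Load 2 — uniform load w=3 kN/m over full span:
  M_2 = wx(L-x)/2 = 3·2·(6-2)/2 = 12 kN·m
Load 3 — applied couple M₀=-4 kN·m at a=4 m (b=L-a=2):
  M_3 = M₀x/L  [x≤a] = (-4)·2/6 = -4/3 kN·m
Superposition: M = Σ M_i = 32 kN·m ≈ 32.000000 kN·m

M(2) = 32 kN·m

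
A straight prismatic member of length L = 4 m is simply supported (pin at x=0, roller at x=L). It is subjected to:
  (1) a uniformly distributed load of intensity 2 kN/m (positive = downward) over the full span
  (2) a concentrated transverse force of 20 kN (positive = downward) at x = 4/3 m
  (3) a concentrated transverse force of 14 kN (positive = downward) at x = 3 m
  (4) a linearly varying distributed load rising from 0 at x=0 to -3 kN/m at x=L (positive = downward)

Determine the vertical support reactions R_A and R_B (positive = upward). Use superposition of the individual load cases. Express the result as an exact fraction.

R_A = 113/6 kN, R_B = 103/6 kN

Load 1 — uniform load w=2 kN/m over full span:
  R_A = wL/2 = 2·4/2 = 4 kN
  R_B = wL/2 = 2·4/2 = 4 kN
Load 2 — point force P=20 kN at a=4/3 m (b=L-a=8/3):
  R_A = Pb/L = 20·(8/3)/4 = 40/3 kN
  R_B = Pa/L = 20·(4/3)/4 = 20/3 kN
Load 3 — point force P=14 kN at a=3 m (b=L-a=1):
  R_A = Pb/L = 14·1/4 = 7/2 kN
  R_B = Pa/L = 14·3/4 = 21/2 kN
Load 4 — triangular load w₀=-3 kN/m (0→w₀ over full span):
  R_A = w₀L/6 = (-3)·4/6 = -2 kN
  R_B = w₀L/3 = (-3)·4/3 = -4 kN
Superposition: R_A = 113/6 kN, R_B = 103/6 kN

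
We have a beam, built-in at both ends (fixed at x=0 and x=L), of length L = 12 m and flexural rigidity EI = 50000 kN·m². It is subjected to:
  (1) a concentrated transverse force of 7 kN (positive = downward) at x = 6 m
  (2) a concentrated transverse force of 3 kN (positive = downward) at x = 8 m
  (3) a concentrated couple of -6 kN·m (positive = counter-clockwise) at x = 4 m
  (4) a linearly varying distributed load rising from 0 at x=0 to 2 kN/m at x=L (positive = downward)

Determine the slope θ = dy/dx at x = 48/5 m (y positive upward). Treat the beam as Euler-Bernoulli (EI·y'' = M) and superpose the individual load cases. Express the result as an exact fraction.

θ(48/5) = 12233/15625000 rad

Load 1 — point force P=7 kN at a=6 m (b=L-a=6):
  θ_1 = Pa²(L-x)(2bL-(3b+a)(L-x))/(2L³EI)  [x>a] = 7·6²·(12-(48/5))·(2·6·12-(3·6+6)·(12-(48/5)))/(2·12³·50000) = 189/625000 rad
Load 2 — point force P=3 kN at a=8 m (b=L-a=4):
  θ_2 = Pa²(L-x)(2bL-(3b+a)(L-x))/(2L³EI)  [x>a] = 3·8²·(12-(48/5))·(2·4·12-(3·4+8)·(12-(48/5)))/(2·12³·50000) = 2/15625 rad
Load 3 — applied couple M₀=-6 kN·m at a=4 m (b=L-a=8):
  θ_3 = (R_Ax²/2 - M_Ax - M₀(x-a))/EI  [x>a] with R_A=-2/3, M_A=0 = ((-2/3)·(48/5)²/2 - 0·(48/5) - (-6)·((48/5)-4))/50000 = 9/156250 rad
Load 4 — triangular load w₀=2 kN/m (0→w₀ over full span):
  θ_4 = -w₀(2x(L-x)(L-2x)(x+2L)+x²(L-x)²)/(120LEI) = -2·(2·(48/5)·(12-(48/5))·(12-2·(48/5))·((48/5)+2·12)+(48/5)²·(12-(48/5))²)/(120·12·50000) = 576/1953125 rad
Superposition: θ = Σ θ_i = 12233/15625000 rad ≈ 0.000783 rad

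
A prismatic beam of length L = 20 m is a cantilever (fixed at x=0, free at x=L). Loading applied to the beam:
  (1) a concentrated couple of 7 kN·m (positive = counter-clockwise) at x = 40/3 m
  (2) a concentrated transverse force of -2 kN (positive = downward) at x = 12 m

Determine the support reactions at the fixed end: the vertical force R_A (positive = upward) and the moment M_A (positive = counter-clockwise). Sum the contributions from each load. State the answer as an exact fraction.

Load 1 — applied couple M₀=7 kN·m at a=40/3 m (b=L-a=20/3):
  R_A = 0 kN
  M_A = -M₀ = -7 kN·m
Load 2 — point force P=-2 kN at a=12 m (b=L-a=8):
  R_A = P = (-2) = -2 kN
  M_A = Pa = (-2)·12 = -24 kN·m
Superposition: R_A = -2 kN, M_A = -31 kN·m

R_A = -2 kN, M_A = -31 kN·m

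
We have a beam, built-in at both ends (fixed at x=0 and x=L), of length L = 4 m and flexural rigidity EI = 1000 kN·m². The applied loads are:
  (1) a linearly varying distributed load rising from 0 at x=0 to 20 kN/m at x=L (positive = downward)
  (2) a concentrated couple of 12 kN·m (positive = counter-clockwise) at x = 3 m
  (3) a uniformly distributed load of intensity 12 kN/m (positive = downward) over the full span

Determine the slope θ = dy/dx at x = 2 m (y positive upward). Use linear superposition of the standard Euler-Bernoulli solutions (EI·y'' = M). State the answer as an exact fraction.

θ(2) = -17/12000 rad

Load 1 — triangular load w₀=20 kN/m (0→w₀ over full span):
  θ_1 = -w₀(2x(L-x)(L-2x)(x+2L)+x²(L-x)²)/(120LEI) = -20·(2·2·(4-2)·(4-2·2)·(2+2·4)+2²·(4-2)²)/(120·4·1000) = -1/1500 rad
Load 2 — applied couple M₀=12 kN·m at a=3 m (b=L-a=1):
  θ_2 = (R_Ax²/2 - M_Ax)/EI  [x≤a] with R_A=27/8, M_A=15/4 = ((27/8)·2²/2 - (15/4)·2)/1000 = -3/4000 rad
Load 3 — uniform load w=12 kN/m over full span:
  θ_3 = -wx(L-x)(L-2x)/(12EI) = -12·2·(4-2)·(4-2·2)/(12·1000) = 0 rad
Superposition: θ = Σ θ_i = -17/12000 rad ≈ -0.001417 rad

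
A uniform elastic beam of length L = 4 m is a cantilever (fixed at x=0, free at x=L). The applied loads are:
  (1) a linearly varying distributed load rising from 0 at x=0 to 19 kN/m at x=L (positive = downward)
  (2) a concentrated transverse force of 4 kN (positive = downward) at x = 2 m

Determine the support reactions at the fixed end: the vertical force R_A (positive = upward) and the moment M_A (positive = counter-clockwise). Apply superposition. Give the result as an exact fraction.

R_A = 42 kN, M_A = 328/3 kN·m

Load 1 — triangular load w₀=19 kN/m (0→w₀ over full span):
  R_A = w₀L/2 = 19·4/2 = 38 kN
  M_A = w₀L²/3 = 19·4²/3 = 304/3 kN·m
Load 2 — point force P=4 kN at a=2 m (b=L-a=2):
  R_A = P = 4 kN
  M_A = Pa = 4·2 = 8 kN·m
Superposition: R_A = 42 kN, M_A = 328/3 kN·m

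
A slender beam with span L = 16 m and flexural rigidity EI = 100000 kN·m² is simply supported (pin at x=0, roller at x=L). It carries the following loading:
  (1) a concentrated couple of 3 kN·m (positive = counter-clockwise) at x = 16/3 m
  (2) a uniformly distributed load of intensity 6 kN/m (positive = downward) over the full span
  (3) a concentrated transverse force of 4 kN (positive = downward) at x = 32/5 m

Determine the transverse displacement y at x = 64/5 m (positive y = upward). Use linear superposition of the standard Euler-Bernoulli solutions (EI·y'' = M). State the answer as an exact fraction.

Load 1 — applied couple M₀=3 kN·m at a=16/3 m (b=L-a=32/3):
  y_1 = (M₀x³/(6L)-M₀(x-a)²/2+C₁x)/EI  [x>a] with C₁=M₀(3b²-L²)/(6L)=8/3 = (3·(64/5)³/(6·16)-3·((64/5)-(16/3))²/2+(8/3)·(64/5))/100000 = 188/1171875 m
Load 2 — uniform load w=6 kN/m over full span:
  y_2 = -wx(L³-2Lx²+x³)/(24EI) = -6·(64/5)·(16³-2·16·(64/5)²+(64/5)³)/(24·100000) = -59392/1953125 m
Load 3 — point force P=4 kN at a=32/5 m (b=L-a=48/5):
  y_3 = -Pa(L-x)(2Lx-a²-x²)/(6LEI)  [x>a] = -4·(32/5)·(16-(64/5))·(2·16·(64/5)-(32/5)²-(64/5)²)/(6·16·100000) = -2048/1171875 m
Superposition: y = Σ y_i = -62492/1953125 m ≈ -0.031996 m

y(64/5) = -62492/1953125 m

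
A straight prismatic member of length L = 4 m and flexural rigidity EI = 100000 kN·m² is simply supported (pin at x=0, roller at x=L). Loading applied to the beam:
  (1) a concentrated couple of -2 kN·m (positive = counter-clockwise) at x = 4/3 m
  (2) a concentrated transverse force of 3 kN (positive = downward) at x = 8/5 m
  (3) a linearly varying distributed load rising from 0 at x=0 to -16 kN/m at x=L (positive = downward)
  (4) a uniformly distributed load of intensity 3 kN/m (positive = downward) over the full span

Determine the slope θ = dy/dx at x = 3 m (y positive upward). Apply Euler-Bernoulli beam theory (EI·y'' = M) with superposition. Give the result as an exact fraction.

θ(3) = -3181/50000000 rad

Load 1 — applied couple M₀=-2 kN·m at a=4/3 m (b=L-a=8/3):
  θ_1 = (M₀x²/(2L)-M₀(x-a)+C₁)/EI  [x>a] with C₁=M₀(3b²-L²)/(6L)=-4/9 = ((-2)·3²/(2·4)-(-2)·(3-(4/3))+(-4/9))/100000 = 23/3600000 rad
Load 2 — point force P=3 kN at a=8/5 m (b=L-a=12/5):
  θ_2 = -Pa(2L²-6Lx+3x²+a²)/(6LEI)  [x>a] = -3·(8/5)·(2·4²-6·4·3+3·3²+(8/5)²)/(6·4·100000) = 261/12500000 rad
Load 3 — triangular load w₀=-16 kN/m (0→w₀ over full span):
  θ_3 = -w₀(7L⁴-30L²x²+15x⁴)/(360LEI) = -(-16)·(7·4⁴-30·4²·3²+15·3⁴)/(360·4·100000) = -1313/9000000 rad
Load 4 — uniform load w=3 kN/m over full span:
  θ_4 = -w(L³-6Lx²+4x³)/(24EI) = -3·(4³-6·4·3²+4·3³)/(24·100000) = 11/200000 rad
Superposition: θ = Σ θ_i = -3181/50000000 rad ≈ -0.000064 rad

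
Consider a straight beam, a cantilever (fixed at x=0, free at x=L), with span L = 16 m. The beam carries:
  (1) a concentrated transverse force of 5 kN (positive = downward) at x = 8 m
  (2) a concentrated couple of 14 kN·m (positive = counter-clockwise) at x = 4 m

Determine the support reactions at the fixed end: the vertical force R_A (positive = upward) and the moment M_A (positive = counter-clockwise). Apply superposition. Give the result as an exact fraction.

Load 1 — point force P=5 kN at a=8 m (b=L-a=8):
  R_A = P = 5 kN
  M_A = Pa = 5·8 = 40 kN·m
Load 2 — applied couple M₀=14 kN·m at a=4 m (b=L-a=12):
  R_A = 0 kN
  M_A = -M₀ = -14 kN·m
Superposition: R_A = 5 kN, M_A = 26 kN·m

R_A = 5 kN, M_A = 26 kN·m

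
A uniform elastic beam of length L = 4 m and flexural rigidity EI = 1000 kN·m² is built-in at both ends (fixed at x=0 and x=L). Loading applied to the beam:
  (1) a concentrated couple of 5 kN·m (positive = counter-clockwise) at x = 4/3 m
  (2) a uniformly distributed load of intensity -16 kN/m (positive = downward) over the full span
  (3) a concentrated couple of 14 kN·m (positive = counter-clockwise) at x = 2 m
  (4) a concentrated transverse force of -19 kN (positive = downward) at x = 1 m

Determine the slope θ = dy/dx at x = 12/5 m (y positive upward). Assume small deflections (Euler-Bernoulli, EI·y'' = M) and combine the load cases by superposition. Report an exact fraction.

θ(12/5) = -4057/750000 rad

Load 1 — applied couple M₀=5 kN·m at a=4/3 m (b=L-a=8/3):
  θ_1 = (R_Ax²/2 - M_Ax - M₀(x-a))/EI  [x>a] with R_A=5/3, M_A=0 = ((5/3)·(12/5)²/2 - 0·(12/5) - 5·((12/5)-(4/3)))/1000 = -1/1875 rad
Load 2 — uniform load w=-16 kN/m over full span:
  θ_2 = -wx(L-x)(L-2x)/(12EI) = -(-16)·(12/5)·(4-(12/5))·(4-2·(12/5))/(12·1000) = -64/15625 rad
Load 3 — applied couple M₀=14 kN·m at a=2 m (b=L-a=2):
  θ_3 = (R_Ax²/2 - M_Ax - M₀(x-a))/EI  [x>a] with R_A=21/4, M_A=7/2 = ((21/4)·(12/5)²/2 - (7/2)·(12/5) - 14·((12/5)-2))/1000 = 7/6250 rad
Load 4 — point force P=-19 kN at a=1 m (b=L-a=3):
  θ_4 = Pa²(L-x)(2bL-(3b+a)(L-x))/(2L³EI)  [x>a] = (-19)·1²·(4-(12/5))·(2·3·4-(3·3+1)·(4-(12/5)))/(2·4³·1000) = -19/10000 rad
Superposition: θ = Σ θ_i = -4057/750000 rad ≈ -0.005409 rad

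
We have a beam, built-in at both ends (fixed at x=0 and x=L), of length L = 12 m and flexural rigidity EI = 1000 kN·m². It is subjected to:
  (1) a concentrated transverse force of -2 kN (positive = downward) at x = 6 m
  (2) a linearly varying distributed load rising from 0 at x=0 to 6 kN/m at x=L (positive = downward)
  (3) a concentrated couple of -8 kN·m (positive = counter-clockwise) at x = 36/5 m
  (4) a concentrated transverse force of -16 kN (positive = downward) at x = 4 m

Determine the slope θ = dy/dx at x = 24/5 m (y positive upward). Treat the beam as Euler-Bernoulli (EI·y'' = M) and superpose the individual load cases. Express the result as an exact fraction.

θ(24/5) = -1223/78125 rad

Load 1 — point force P=-2 kN at a=6 m (b=L-a=6):
  θ_1 = -Pb²x(2aL-(3a+b)x)/(2L³EI)  [x≤a] = -(-2)·6²·(24/5)·(2·6·12-(3·6+6)·(24/5))/(2·12³·1000) = 9/3125 rad
Load 2 — triangular load w₀=6 kN/m (0→w₀ over full span):
  θ_2 = -w₀(2x(L-x)(L-2x)(x+2L)+x²(L-x)²)/(120LEI) = -6·(2·(24/5)·(12-(24/5))·(12-2·(24/5))·((24/5)+2·12)+(24/5)²·(12-(24/5))²)/(120·12·1000) = -1944/78125 rad
Load 3 — applied couple M₀=-8 kN·m at a=36/5 m (b=L-a=24/5):
  θ_3 = (R_Ax²/2 - M_Ax)/EI  [x≤a] with R_A=-24/25, M_A=-64/25 = ((-24/25)·(24/5)²/2 - (-64/25)·(24/5))/1000 = 96/78125 rad
Load 4 — point force P=-16 kN at a=4 m (b=L-a=8):
  θ_4 = Pa²(L-x)(2bL-(3b+a)(L-x))/(2L³EI)  [x>a] = (-16)·4²·(12-(24/5))·(2·8·12-(3·8+4)·(12-(24/5)))/(2·12³·1000) = 16/3125 rad
Superposition: θ = Σ θ_i = -1223/78125 rad ≈ -0.015654 rad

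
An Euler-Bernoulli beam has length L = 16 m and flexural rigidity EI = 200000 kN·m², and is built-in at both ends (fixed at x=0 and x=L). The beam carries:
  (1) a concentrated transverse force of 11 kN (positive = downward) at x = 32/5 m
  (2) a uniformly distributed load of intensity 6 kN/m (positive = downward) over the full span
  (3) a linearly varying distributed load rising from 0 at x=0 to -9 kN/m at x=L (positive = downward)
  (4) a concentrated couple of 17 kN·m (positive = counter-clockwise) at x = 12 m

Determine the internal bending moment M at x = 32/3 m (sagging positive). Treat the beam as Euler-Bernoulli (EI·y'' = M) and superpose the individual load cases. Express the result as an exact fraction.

M(32/3) = 252659/18000 kN·m

Load 1 — point force P=11 kN at a=32/5 m (b=L-a=48/5):
  M_1 = Pa²(a+3b)(L-x)/L³ - Pa²b/L²  [x>a] = 11·(32/5)²·((32/5)+3·(48/5))·(16-(32/3))/16³ - 11·(32/5)²·(48/5)/16² = 1408/375 kN·m
Load 2 — uniform load w=6 kN/m over full span:
  M_2 = wLx/2 - wL²/12 - wx²/2 = 6·16·(32/3)/2 - 6·16²/12 - 6·(32/3)²/2 = 128/3 kN·m
Load 3 — triangular load w₀=-9 kN/m (0→w₀ over full span):
  M_3 = 3w₀Lx/20 - w₀L²/30 - w₀x³/(6L) = 3·(-9)·16·(32/3)/20 - (-9)·16²/30 - (-9)·(32/3)³/(6·16) = -1792/45 kN·m
Load 4 — applied couple M₀=17 kN·m at a=12 m (b=L-a=4):
  M_4 = R_Ax - M_A  [x≤a] with R_A=153/128, M_A=85/16 = (153/128)·(32/3) - (85/16) = 119/16 kN·m
Superposition: M = Σ M_i = 252659/18000 kN·m ≈ 14.036611 kN·m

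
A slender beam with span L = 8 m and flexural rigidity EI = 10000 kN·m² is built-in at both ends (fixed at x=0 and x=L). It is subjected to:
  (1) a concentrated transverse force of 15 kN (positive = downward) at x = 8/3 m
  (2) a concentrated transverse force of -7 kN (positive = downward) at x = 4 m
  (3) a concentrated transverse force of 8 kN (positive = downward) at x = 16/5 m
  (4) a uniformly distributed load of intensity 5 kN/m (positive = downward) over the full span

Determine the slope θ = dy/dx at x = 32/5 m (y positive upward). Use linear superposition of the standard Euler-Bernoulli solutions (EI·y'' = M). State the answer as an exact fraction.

θ(32/5) = 102763/35156250 rad

Load 1 — point force P=15 kN at a=8/3 m (b=L-a=16/3):
  θ_1 = Pa²(L-x)(2bL-(3b+a)(L-x))/(2L³EI)  [x>a] = 15·(8/3)²·(8-(32/5))·(2·(16/3)·8-(3·(16/3)+(8/3))·(8-(32/5)))/(2·8³·10000) = 26/28125 rad
Load 2 — point force P=-7 kN at a=4 m (b=L-a=4):
  θ_2 = Pa²(L-x)(2bL-(3b+a)(L-x))/(2L³EI)  [x>a] = (-7)·4²·(8-(32/5))·(2·4·8-(3·4+4)·(8-(32/5)))/(2·8³·10000) = -21/31250 rad
Load 3 — point force P=8 kN at a=16/5 m (b=L-a=24/5):
  θ_3 = Pa²(L-x)(2bL-(3b+a)(L-x))/(2L³EI)  [x>a] = 8·(16/5)²·(8-(32/5))·(2·(24/5)·8-(3·(24/5)+(16/5))·(8-(32/5)))/(2·8³·10000) = 1216/1953125 rad
Load 4 — uniform load w=5 kN/m over full span:
  θ_4 = -wx(L-x)(L-2x)/(12EI) = -5·(32/5)·(8-(32/5))·(8-2·(32/5))/(12·10000) = 32/15625 rad
Superposition: θ = Σ θ_i = 102763/35156250 rad ≈ 0.002923 rad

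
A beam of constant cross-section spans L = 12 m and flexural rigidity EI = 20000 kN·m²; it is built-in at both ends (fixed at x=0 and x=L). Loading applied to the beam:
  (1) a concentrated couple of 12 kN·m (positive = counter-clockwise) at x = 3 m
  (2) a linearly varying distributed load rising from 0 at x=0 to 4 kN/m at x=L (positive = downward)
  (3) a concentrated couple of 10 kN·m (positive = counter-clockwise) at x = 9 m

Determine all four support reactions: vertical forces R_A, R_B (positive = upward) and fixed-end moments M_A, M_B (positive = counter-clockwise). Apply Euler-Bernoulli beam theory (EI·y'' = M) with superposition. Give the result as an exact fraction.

Load 1 — applied couple M₀=12 kN·m at a=3 m (b=L-a=9):
  R_A = 6M₀ab/L³ = 6·12·3·9/12³ = 9/8 kN
  M_A = M₀b(2a-b)/L² = 12·9·(2·3-9)/12² = -9/4 kN·m
  R_B = -6M₀ab/L³ = -6·12·3·9/12³ = -9/8 kN
  M_B = M₀a(2b-a)/L² = 12·3·(2·9-3)/12² = 15/4 kN·m
Load 2 — triangular load w₀=4 kN/m (0→w₀ over full span):
  R_A = 3w₀L/20 = 3·4·12/20 = 36/5 kN
  M_A = w₀L²/30 = 4·12²/30 = 96/5 kN·m
  R_B = 7w₀L/20 = 7·4·12/20 = 84/5 kN
  M_B = -w₀L²/20 = -4·12²/20 = -144/5 kN·m
Load 3 — applied couple M₀=10 kN·m at a=9 m (b=L-a=3):
  R_A = 6M₀ab/L³ = 6·10·9·3/12³ = 15/16 kN
  M_A = M₀b(2a-b)/L² = 10·3·(2·9-3)/12² = 25/8 kN·m
  R_B = -6M₀ab/L³ = -6·10·9·3/12³ = -15/16 kN
  M_B = M₀a(2b-a)/L² = 10·9·(2·3-9)/12² = -15/8 kN·m
Superposition: R_A = 741/80 kN, M_A = 803/40 kN·m, R_B = 1179/80 kN, M_B = -1077/40 kN·m

R_A = 741/80 kN, M_A = 803/40 kN·m, R_B = 1179/80 kN, M_B = -1077/40 kN·m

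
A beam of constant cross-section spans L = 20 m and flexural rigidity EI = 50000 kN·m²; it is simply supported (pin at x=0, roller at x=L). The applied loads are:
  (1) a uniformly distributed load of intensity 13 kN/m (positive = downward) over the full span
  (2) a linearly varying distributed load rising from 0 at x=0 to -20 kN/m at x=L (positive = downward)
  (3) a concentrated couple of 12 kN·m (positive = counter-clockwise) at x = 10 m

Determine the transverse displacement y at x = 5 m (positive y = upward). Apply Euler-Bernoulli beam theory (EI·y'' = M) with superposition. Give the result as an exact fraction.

Load 1 — uniform load w=13 kN/m over full span:
  y_1 = -wx(L³-2Lx²+x³)/(24EI) = -13·5·(20³-2·20·5²+5³)/(24·50000) = -247/640 m
Load 2 — triangular load w₀=-20 kN/m (0→w₀ over full span):
  y_2 = -w₀x(7L⁴-10L²x²+3x⁴)/(360LEI) = -(-20)·5·(7·20⁴-10·20²·5²+3·5⁴)/(360·20·50000) = 109/384 m
Load 3 — applied couple M₀=12 kN·m at a=10 m (b=L-a=10):
  y_3 = (M₀x³/(6L)+C₁x)/EI  [x≤a] with C₁=M₀(3b²-L²)/(6L)=-10 = (12·5³/(6·20)+(-10)·5)/50000 = -3/4000 m
Superposition: y = Σ y_i = -617/6000 m ≈ -0.102833 m

y(5) = -617/6000 m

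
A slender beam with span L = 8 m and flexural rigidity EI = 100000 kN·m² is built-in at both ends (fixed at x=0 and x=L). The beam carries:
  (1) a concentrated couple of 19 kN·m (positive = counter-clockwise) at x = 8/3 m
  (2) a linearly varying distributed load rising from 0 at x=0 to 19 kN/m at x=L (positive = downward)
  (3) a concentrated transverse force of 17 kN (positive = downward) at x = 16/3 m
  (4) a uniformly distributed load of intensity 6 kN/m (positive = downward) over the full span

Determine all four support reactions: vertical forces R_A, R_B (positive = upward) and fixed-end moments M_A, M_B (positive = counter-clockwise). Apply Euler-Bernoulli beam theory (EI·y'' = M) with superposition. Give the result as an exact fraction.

Load 1 — applied couple M₀=19 kN·m at a=8/3 m (b=L-a=16/3):
  R_A = 6M₀ab/L³ = 6·19·(8/3)·(16/3)/8³ = 19/6 kN
  M_A = M₀b(2a-b)/L² = 19·(16/3)·(2·(8/3)-(16/3))/8² = 0 kN·m
  R_B = -6M₀ab/L³ = -6·19·(8/3)·(16/3)/8³ = -19/6 kN
  M_B = M₀a(2b-a)/L² = 19·(8/3)·(2·(16/3)-(8/3))/8² = 19/3 kN·m
Load 2 — triangular load w₀=19 kN/m (0→w₀ over full span):
  R_A = 3w₀L/20 = 3·19·8/20 = 114/5 kN
  M_A = w₀L²/30 = 19·8²/30 = 608/15 kN·m
  R_B = 7w₀L/20 = 7·19·8/20 = 266/5 kN
  M_B = -w₀L²/20 = -19·8²/20 = -304/5 kN·m
Load 3 — point force P=17 kN at a=16/3 m (b=L-a=8/3):
  R_A = Pb²(3a+b)/L³ = 17·(8/3)²·(3·(16/3)+(8/3))/8³ = 119/27 kN
  M_A = Pab²/L² = 17·(16/3)·(8/3)²/8² = 272/27 kN·m
  R_B = Pa²(a+3b)/L³ = 17·(16/3)²·((16/3)+3·(8/3))/8³ = 340/27 kN
  M_B = -Pa²b/L² = -17·(16/3)²·(8/3)/8² = -544/27 kN·m
Load 4 — uniform load w=6 kN/m over full span:
  R_A = wL/2 = 6·8/2 = 24 kN
  M_A = wL²/12 = 6·8²/12 = 32 kN·m
  R_B = wL/2 = 6·8/2 = 24 kN
  M_B = -wL²/12 = -6·8²/12 = -32 kN·m
Superposition: R_A = 14681/270 kN, M_A = 11152/135 kN·m, R_B = 23389/270 kN, M_B = -14393/135 kN·m

R_A = 14681/270 kN, M_A = 11152/135 kN·m, R_B = 23389/270 kN, M_B = -14393/135 kN·m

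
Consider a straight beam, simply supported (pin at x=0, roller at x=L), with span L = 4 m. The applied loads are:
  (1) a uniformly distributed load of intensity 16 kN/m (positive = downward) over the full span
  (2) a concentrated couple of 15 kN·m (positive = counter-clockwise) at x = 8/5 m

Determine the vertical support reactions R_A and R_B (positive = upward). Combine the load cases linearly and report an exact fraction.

Load 1 — uniform load w=16 kN/m over full span:
  R_A = wL/2 = 16·4/2 = 32 kN
  R_B = wL/2 = 16·4/2 = 32 kN
Load 2 — applied couple M₀=15 kN·m at a=8/5 m (b=L-a=12/5):
  R_A = M₀/L = 15/4 kN
  R_B = -M₀/L = -15/4 kN
Superposition: R_A = 143/4 kN, R_B = 113/4 kN

R_A = 143/4 kN, R_B = 113/4 kN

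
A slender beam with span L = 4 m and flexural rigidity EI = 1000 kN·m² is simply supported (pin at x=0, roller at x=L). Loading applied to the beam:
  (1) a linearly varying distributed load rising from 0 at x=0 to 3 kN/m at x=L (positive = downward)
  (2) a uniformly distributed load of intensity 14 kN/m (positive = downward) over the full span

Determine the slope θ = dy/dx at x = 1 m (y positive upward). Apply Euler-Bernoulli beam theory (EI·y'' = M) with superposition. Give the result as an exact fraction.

Load 1 — triangular load w₀=3 kN/m (0→w₀ over full span):
  θ_1 = -w₀(7L⁴-30L²x²+15x⁴)/(360LEI) = -3·(7·4⁴-30·4²·1²+15·1⁴)/(360·4·1000) = -1327/480000 rad
Load 2 — uniform load w=14 kN/m over full span:
  θ_2 = -w(L³-6Lx²+4x³)/(24EI) = -14·(4³-6·4·1²+4·1³)/(24·1000) = -77/3000 rad
Superposition: θ = Σ θ_i = -4549/160000 rad ≈ -0.028431 rad

θ(1) = -4549/160000 rad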